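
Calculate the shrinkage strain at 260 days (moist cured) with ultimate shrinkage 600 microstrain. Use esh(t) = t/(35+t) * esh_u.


esh(260) = 260 / (35 + 260) * 600
= 260 / 295 * 600
= 528.8 microstrain

528.8


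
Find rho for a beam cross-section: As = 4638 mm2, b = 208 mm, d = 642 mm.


rho = As / (b * d)
= 4638 / (208 * 642)
= 0.0347

0.0347


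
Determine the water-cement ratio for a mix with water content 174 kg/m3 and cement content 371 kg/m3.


w/c = water / cement
w/c = 174 / 371 = 0.469

0.469


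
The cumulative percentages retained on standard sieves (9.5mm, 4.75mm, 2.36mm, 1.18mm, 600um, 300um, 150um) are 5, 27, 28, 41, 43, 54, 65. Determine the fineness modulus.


FM = sum(cumulative % retained) / 100
= 263 / 100
= 2.63

2.63


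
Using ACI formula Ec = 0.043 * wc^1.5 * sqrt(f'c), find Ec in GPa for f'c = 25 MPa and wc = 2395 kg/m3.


Ec = 0.043 * 2395^1.5 * sqrt(25) / 1000
= 25.2 GPa

25.2


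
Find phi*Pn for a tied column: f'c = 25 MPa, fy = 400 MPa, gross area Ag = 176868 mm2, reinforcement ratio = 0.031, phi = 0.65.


Ast = rho * Ag = 0.031 * 176868 = 5482.908 mm2
phi*Pn = 0.65 * 0.80 * (0.85 * 25 * (176868 - 5482.908) + 400 * 5482.908) / 1000
= 3034.25 kN

3034.25


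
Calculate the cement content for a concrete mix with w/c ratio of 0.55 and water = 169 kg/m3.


Cement = water / (w/c)
= 169 / 0.55
= 307.3 kg/m3

307.3


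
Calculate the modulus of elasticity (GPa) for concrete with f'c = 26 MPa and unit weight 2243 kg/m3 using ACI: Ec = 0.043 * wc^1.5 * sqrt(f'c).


Ec = 0.043 * 2243^1.5 * sqrt(26) / 1000
= 23.29 GPa

23.29


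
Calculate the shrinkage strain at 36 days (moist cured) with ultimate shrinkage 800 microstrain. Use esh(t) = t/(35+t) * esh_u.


esh(36) = 36 / (35 + 36) * 800
= 36 / 71 * 800
= 405.6 microstrain

405.6


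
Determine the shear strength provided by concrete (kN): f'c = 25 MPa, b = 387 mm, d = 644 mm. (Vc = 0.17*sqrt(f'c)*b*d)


Vc = 0.17 * sqrt(25) * 387 * 644 / 1000
= 211.84 kN

211.84


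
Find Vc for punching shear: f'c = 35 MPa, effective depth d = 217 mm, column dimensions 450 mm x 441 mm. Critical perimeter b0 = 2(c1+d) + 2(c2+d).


b0 = 2*(450 + 217) + 2*(441 + 217) = 2650 mm
Vc = 0.33 * sqrt(35) * 2650 * 217 / 1000
= 1122.67 kN

1122.67


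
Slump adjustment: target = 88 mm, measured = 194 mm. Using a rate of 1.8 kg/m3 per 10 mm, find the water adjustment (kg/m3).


Difference = 88 - 194 = -106 mm
Water adjustment = -106 * 1.8 / 10 = -19.1 kg/m3

-19.1


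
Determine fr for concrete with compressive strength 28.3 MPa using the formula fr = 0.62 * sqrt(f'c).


fr = 0.62 * sqrt(28.3)
= 3.298 MPa

3.298


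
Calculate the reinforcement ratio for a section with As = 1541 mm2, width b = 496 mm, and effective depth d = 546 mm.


rho = As / (b * d)
= 1541 / (496 * 546)
= 0.0057

0.0057


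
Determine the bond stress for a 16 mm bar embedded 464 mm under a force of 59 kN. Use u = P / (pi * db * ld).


u = P / (pi * db * ld)
= 59 * 1000 / (pi * 16 * 464)
= 2.53 MPa

2.53


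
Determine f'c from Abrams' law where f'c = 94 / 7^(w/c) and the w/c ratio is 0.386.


f'c = 94 / 7^0.386
= 94 / 2.119
= 44.35 MPa

44.35


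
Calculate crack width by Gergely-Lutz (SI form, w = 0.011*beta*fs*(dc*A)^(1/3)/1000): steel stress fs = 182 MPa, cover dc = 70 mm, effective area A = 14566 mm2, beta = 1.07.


w = 0.011 * beta * fs * (dc * A)^(1/3) / 1000
= 0.011 * 1.07 * 182 * (70 * 14566)^(1/3) / 1000
= 0.216 mm

0.216


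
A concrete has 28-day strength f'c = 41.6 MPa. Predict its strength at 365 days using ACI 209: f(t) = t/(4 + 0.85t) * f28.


f(365) = 365 / (4 + 0.85 * 365) * 41.6
= 365 / 314.25 * 41.6
= 48.32 MPa

48.32


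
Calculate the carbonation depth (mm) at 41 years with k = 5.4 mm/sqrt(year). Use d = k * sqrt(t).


depth = k * sqrt(t)
= 5.4 * sqrt(41)
= 34.58 mm

34.58


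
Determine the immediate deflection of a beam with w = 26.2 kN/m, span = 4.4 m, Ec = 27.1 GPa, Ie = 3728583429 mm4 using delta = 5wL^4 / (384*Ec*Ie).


Convert: L = 4.4 m = 4400 mm, Ec = 27.1 GPa = 27100 MPa
delta = 5 * 26.2 * 4400^4 / (384 * 27100 * 3728583429)
= 1.27 mm

1.27


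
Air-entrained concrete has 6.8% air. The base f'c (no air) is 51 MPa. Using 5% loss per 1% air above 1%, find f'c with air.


Strength loss = (6.8 - 1) * 5 = 29.0%
f'c = 51 * (1 - 29.0/100)
= 36.21 MPa

36.21


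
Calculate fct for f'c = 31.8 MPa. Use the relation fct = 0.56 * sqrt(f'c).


fct = 0.56 * sqrt(31.8)
= 0.56 * 5.639
= 3.158 MPa

3.158


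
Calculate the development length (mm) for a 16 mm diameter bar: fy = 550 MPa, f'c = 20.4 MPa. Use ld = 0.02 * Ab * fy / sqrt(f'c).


Ab = pi * 16^2 / 4 = 201.062 mm2
ld = 0.02 * 201.062 * 550 / sqrt(20.4)
= 489.7 mm

489.7


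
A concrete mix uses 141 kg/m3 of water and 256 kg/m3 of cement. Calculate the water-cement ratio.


w/c = water / cement
w/c = 141 / 256 = 0.551

0.551


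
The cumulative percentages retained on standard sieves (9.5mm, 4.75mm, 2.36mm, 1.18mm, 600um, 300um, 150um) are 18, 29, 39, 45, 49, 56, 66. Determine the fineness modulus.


FM = sum(cumulative % retained) / 100
= 302 / 100
= 3.02

3.02


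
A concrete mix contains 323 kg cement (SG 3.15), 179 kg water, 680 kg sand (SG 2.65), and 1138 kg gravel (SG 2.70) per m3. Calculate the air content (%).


Vol cement = 323 / (3.15 * 1000) = 0.10254 m3
Vol water = 179 / 1000 = 0.179 m3
Vol sand = 680 / (2.65 * 1000) = 0.256604 m3
Vol gravel = 1138 / (2.70 * 1000) = 0.421481 m3
Total solid + water volume = 0.959625 m3
Air = (1 - 0.959625) * 100 = 4.04%

4.04


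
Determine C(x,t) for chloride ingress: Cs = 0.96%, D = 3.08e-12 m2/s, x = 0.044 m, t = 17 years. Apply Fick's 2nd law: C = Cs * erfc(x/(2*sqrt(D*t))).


t_seconds = 17 * 365.25 * 24 * 3600 = 536479200.0 s
arg = 0.044 / (2 * sqrt(3.08e-12 * 536479200.0))
= 0.5412
erfc(0.5412) = 0.444
C = 0.96 * 0.444 = 0.4263%

0.4263


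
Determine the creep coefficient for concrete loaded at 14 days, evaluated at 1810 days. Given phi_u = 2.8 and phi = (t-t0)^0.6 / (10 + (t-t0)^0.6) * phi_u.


dt = 1810 - 14 = 1796
phi = 1796^0.6 / (10 + 1796^0.6) * 2.8
= 2.519

2.519


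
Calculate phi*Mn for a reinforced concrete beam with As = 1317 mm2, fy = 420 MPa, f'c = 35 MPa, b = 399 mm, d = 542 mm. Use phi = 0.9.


a = As * fy / (0.85 * f'c * b)
= 1317 * 420 / (0.85 * 35 * 399)
= 46.5989 mm
Mn = As * fy * (d - a/2) / 10^6
= 286.914 kN-m
phi*Mn = 0.9 * 286.914 = 258.22 kN-m

258.22


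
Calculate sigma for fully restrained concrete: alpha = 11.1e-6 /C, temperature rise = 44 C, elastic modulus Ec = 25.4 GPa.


sigma = alpha * dT * Ec
= 11.1e-6 * 44 * 25.4 * 1000
= 12.405 MPa

12.405


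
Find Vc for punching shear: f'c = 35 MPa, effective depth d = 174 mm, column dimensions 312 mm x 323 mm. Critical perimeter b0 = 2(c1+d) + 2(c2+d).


b0 = 2*(312 + 174) + 2*(323 + 174) = 1966 mm
Vc = 0.33 * sqrt(35) * 1966 * 174 / 1000
= 667.85 kN

667.85


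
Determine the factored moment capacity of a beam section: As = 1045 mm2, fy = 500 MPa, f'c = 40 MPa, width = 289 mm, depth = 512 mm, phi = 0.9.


a = As * fy / (0.85 * f'c * b)
= 1045 * 500 / (0.85 * 40 * 289)
= 53.1752 mm
Mn = As * fy * (d - a/2) / 10^6
= 253.628 kN-m
phi*Mn = 0.9 * 253.628 = 228.27 kN-m

228.27


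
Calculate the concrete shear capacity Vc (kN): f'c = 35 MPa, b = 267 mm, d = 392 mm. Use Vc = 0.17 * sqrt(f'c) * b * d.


Vc = 0.17 * sqrt(35) * 267 * 392 / 1000
= 105.26 kN

105.26


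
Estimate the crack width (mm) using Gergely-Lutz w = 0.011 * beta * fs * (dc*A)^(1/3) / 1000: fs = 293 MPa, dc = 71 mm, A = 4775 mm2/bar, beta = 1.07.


w = 0.011 * beta * fs * (dc * A)^(1/3) / 1000
= 0.011 * 1.07 * 293 * (71 * 4775)^(1/3) / 1000
= 0.24 mm

0.24


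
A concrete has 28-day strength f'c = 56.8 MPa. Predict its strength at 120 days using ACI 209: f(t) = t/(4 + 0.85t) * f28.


f(120) = 120 / (4 + 0.85 * 120) * 56.8
= 120 / 106.0 * 56.8
= 64.3 MPa

64.3


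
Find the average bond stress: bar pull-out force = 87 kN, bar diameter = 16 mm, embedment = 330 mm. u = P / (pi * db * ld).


u = P / (pi * db * ld)
= 87 * 1000 / (pi * 16 * 330)
= 5.245 MPa

5.245


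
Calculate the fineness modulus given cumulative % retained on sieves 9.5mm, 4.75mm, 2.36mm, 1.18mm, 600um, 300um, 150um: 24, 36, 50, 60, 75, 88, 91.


FM = sum(cumulative % retained) / 100
= 424 / 100
= 4.24

4.24


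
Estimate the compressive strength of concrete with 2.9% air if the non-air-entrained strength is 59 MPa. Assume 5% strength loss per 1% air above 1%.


Strength loss = (2.9 - 1) * 5 = 9.5%
f'c = 59 * (1 - 9.5/100)
= 53.4 MPa

53.4


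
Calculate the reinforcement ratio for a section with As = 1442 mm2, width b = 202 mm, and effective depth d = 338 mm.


rho = As / (b * d)
= 1442 / (202 * 338)
= 0.0211

0.0211


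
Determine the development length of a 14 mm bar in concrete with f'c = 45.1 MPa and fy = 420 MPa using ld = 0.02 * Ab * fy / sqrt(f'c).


Ab = pi * 14^2 / 4 = 153.938 mm2
ld = 0.02 * 153.938 * 420 / sqrt(45.1)
= 192.5 mm

192.5


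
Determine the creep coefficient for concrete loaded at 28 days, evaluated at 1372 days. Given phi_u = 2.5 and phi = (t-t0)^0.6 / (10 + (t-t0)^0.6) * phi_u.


dt = 1372 - 28 = 1344
phi = 1344^0.6 / (10 + 1344^0.6) * 2.5
= 2.207

2.207


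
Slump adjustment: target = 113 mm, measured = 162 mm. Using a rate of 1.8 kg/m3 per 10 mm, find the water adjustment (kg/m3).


Difference = 113 - 162 = -49 mm
Water adjustment = -49 * 1.8 / 10 = -8.8 kg/m3

-8.8


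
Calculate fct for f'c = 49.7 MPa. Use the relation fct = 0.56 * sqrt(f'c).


fct = 0.56 * sqrt(49.7)
= 0.56 * 7.05
= 3.948 MPa

3.948


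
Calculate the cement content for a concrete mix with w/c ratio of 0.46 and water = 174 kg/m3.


Cement = water / (w/c)
= 174 / 0.46
= 378.3 kg/m3

378.3


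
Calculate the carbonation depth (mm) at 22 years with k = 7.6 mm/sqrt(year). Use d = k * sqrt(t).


depth = k * sqrt(t)
= 7.6 * sqrt(22)
= 35.65 mm

35.65


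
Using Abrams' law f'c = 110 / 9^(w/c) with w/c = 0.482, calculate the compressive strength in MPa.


f'c = 110 / 9^0.482
= 110 / 2.884
= 38.15 MPa

38.15


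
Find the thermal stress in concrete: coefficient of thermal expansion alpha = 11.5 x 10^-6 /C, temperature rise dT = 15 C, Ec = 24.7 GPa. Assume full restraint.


sigma = alpha * dT * Ec
= 11.5e-6 * 15 * 24.7 * 1000
= 4.261 MPa

4.261


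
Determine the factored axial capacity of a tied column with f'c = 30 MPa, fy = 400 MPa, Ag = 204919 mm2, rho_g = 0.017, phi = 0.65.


Ast = rho * Ag = 0.017 * 204919 = 3483.623 mm2
phi*Pn = 0.65 * 0.80 * (0.85 * 30 * (204919 - 3483.623) + 400 * 3483.623) / 1000
= 3395.63 kN

3395.63


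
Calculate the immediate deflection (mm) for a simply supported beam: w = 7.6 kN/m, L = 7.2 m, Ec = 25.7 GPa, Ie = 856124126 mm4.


Convert: L = 7.2 m = 7200 mm, Ec = 25.7 GPa = 25700 MPa
delta = 5 * 7.6 * 7200^4 / (384 * 25700 * 856124126)
= 12.09 mm

12.09


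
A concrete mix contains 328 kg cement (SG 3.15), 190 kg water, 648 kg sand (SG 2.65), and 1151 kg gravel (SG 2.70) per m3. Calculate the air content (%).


Vol cement = 328 / (3.15 * 1000) = 0.104127 m3
Vol water = 190 / 1000 = 0.19 m3
Vol sand = 648 / (2.65 * 1000) = 0.244528 m3
Vol gravel = 1151 / (2.70 * 1000) = 0.426296 m3
Total solid + water volume = 0.964952 m3
Air = (1 - 0.964952) * 100 = 3.5%

3.5


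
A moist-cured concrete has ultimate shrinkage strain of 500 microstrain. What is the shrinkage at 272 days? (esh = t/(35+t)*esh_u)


esh(272) = 272 / (35 + 272) * 500
= 272 / 307 * 500
= 443.0 microstrain

443.0


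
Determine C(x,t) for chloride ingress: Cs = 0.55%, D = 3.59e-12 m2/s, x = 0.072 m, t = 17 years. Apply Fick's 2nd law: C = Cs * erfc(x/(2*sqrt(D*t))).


t_seconds = 17 * 365.25 * 24 * 3600 = 536479200.0 s
arg = 0.072 / (2 * sqrt(3.59e-12 * 536479200.0))
= 0.8203
erfc(0.8203) = 0.246
C = 0.55 * 0.246 = 0.1353%

0.1353


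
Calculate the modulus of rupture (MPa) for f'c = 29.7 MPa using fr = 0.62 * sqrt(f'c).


fr = 0.62 * sqrt(29.7)
= 3.379 MPa

3.379


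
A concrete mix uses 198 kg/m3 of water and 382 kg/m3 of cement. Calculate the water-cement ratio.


w/c = water / cement
w/c = 198 / 382 = 0.518

0.518


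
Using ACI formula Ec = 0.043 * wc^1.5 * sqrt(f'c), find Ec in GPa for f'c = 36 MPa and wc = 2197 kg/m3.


Ec = 0.043 * 2197^1.5 * sqrt(36) / 1000
= 26.57 GPa

26.57


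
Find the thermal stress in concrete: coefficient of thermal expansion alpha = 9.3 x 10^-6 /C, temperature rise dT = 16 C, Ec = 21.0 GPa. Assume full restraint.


sigma = alpha * dT * Ec
= 9.3e-6 * 16 * 21.0 * 1000
= 3.125 MPa

3.125


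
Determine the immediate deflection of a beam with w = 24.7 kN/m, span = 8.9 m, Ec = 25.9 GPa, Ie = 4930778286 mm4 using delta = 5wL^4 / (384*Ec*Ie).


Convert: L = 8.9 m = 8900 mm, Ec = 25.9 GPa = 25900 MPa
delta = 5 * 24.7 * 8900^4 / (384 * 25900 * 4930778286)
= 15.8 mm

15.8


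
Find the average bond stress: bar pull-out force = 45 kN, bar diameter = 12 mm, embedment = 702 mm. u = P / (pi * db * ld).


u = P / (pi * db * ld)
= 45 * 1000 / (pi * 12 * 702)
= 1.7 MPa

1.7


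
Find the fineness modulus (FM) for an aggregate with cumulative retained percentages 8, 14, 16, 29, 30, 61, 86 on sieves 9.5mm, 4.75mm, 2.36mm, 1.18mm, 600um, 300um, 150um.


FM = sum(cumulative % retained) / 100
= 244 / 100
= 2.44

2.44


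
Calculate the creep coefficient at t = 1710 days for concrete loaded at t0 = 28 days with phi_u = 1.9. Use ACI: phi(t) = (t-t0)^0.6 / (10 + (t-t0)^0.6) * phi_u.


dt = 1710 - 28 = 1682
phi = 1682^0.6 / (10 + 1682^0.6) * 1.9
= 1.702

1.702


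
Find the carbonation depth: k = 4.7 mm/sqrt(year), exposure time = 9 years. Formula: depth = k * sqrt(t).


depth = k * sqrt(t)
= 4.7 * sqrt(9)
= 14.1 mm

14.1


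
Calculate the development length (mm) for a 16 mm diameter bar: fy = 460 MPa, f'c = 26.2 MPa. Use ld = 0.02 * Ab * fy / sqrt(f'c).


Ab = pi * 16^2 / 4 = 201.062 mm2
ld = 0.02 * 201.062 * 460 / sqrt(26.2)
= 361.4 mm

361.4


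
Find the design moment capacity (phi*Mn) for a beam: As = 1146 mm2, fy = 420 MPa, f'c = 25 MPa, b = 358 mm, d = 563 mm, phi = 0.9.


a = As * fy / (0.85 * f'c * b)
= 1146 * 420 / (0.85 * 25 * 358)
= 63.2691 mm
Mn = As * fy * (d - a/2) / 10^6
= 255.7568 kN-m
phi*Mn = 0.9 * 255.7568 = 230.18 kN-m

230.18


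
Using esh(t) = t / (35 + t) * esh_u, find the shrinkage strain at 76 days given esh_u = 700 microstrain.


esh(76) = 76 / (35 + 76) * 700
= 76 / 111 * 700
= 479.3 microstrain

479.3


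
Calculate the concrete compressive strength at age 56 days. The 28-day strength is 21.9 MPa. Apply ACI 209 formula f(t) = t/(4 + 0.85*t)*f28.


f(56) = 56 / (4 + 0.85 * 56) * 21.9
= 56 / 51.6 * 21.9
= 23.77 MPa

23.77


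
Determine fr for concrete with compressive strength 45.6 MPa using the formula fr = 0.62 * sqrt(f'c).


fr = 0.62 * sqrt(45.6)
= 4.187 MPa

4.187


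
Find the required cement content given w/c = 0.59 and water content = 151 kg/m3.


Cement = water / (w/c)
= 151 / 0.59
= 255.9 kg/m3

255.9


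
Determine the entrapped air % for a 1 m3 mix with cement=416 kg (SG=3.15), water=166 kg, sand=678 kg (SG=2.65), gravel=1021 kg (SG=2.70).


Vol cement = 416 / (3.15 * 1000) = 0.132063 m3
Vol water = 166 / 1000 = 0.166 m3
Vol sand = 678 / (2.65 * 1000) = 0.255849 m3
Vol gravel = 1021 / (2.70 * 1000) = 0.378148 m3
Total solid + water volume = 0.932061 m3
Air = (1 - 0.932061) * 100 = 6.79%

6.79


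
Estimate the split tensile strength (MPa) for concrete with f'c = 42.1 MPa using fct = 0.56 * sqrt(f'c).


fct = 0.56 * sqrt(42.1)
= 0.56 * 6.488
= 3.634 MPa

3.634


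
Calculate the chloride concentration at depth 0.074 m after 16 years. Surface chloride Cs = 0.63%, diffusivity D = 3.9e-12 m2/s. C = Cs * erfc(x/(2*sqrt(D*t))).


t_seconds = 16 * 365.25 * 24 * 3600 = 504921600.0 s
arg = 0.074 / (2 * sqrt(3.9e-12 * 504921600.0))
= 0.8338
erfc(0.8338) = 0.2383
C = 0.63 * 0.2383 = 0.1502%

0.1502


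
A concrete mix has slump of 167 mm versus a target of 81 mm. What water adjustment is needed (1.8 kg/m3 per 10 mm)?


Difference = 81 - 167 = -86 mm
Water adjustment = -86 * 1.8 / 10 = -15.5 kg/m3

-15.5


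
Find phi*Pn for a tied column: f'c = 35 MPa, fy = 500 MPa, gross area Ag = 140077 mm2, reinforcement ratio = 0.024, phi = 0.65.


Ast = rho * Ag = 0.024 * 140077 = 3361.848 mm2
phi*Pn = 0.65 * 0.80 * (0.85 * 35 * (140077 - 3361.848) + 500 * 3361.848) / 1000
= 2989.06 kN

2989.06


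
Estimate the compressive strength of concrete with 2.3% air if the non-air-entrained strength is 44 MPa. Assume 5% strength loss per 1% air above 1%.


Strength loss = (2.3 - 1) * 5 = 6.5%
f'c = 44 * (1 - 6.5/100)
= 41.14 MPa

41.14


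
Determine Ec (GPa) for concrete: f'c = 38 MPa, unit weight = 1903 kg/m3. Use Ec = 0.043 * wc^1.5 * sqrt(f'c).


Ec = 0.043 * 1903^1.5 * sqrt(38) / 1000
= 22.0 GPa

22.0


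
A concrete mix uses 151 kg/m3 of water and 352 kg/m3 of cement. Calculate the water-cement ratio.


w/c = water / cement
w/c = 151 / 352 = 0.429

0.429


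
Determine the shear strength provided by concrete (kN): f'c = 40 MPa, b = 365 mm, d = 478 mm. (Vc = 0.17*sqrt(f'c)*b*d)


Vc = 0.17 * sqrt(40) * 365 * 478 / 1000
= 187.59 kN

187.59


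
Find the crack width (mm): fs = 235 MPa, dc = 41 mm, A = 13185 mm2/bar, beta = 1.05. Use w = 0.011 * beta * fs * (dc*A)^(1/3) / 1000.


w = 0.011 * beta * fs * (dc * A)^(1/3) / 1000
= 0.011 * 1.05 * 235 * (41 * 13185)^(1/3) / 1000
= 0.221 mm

0.221


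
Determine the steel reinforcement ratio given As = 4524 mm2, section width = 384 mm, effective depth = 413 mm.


rho = As / (b * d)
= 4524 / (384 * 413)
= 0.0285

0.0285


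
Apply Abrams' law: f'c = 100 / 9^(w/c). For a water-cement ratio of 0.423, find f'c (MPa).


f'c = 100 / 9^0.423
= 100 / 2.533
= 39.48 MPa

39.48


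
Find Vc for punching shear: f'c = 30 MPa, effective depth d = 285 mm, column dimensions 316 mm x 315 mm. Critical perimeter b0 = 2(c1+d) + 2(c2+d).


b0 = 2*(316 + 285) + 2*(315 + 285) = 2402 mm
Vc = 0.33 * sqrt(30) * 2402 * 285 / 1000
= 1237.35 kN

1237.35


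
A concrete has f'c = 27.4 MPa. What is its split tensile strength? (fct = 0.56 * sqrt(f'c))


fct = 0.56 * sqrt(27.4)
= 0.56 * 5.235
= 2.931 MPa

2.931


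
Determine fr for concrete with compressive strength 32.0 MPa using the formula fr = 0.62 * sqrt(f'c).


fr = 0.62 * sqrt(32.0)
= 3.507 MPa

3.507


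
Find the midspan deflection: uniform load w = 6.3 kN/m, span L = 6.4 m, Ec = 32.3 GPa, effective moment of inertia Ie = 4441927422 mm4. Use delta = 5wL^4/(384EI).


Convert: L = 6.4 m = 6400 mm, Ec = 32.3 GPa = 32300 MPa
delta = 5 * 6.3 * 6400^4 / (384 * 32300 * 4441927422)
= 0.96 mm

0.96


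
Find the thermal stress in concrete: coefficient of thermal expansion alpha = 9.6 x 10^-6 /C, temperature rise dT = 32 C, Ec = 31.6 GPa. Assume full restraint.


sigma = alpha * dT * Ec
= 9.6e-6 * 32 * 31.6 * 1000
= 9.708 MPa

9.708


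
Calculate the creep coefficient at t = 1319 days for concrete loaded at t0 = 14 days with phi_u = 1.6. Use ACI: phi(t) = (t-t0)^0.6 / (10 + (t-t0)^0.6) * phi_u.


dt = 1319 - 14 = 1305
phi = 1305^0.6 / (10 + 1305^0.6) * 1.6
= 1.41

1.41


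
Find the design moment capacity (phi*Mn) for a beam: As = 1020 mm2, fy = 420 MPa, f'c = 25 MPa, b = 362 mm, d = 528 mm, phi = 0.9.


a = As * fy / (0.85 * f'c * b)
= 1020 * 420 / (0.85 * 25 * 362)
= 55.6906 mm
Mn = As * fy * (d - a/2) / 10^6
= 214.2663 kN-m
phi*Mn = 0.9 * 214.2663 = 192.84 kN-m

192.84


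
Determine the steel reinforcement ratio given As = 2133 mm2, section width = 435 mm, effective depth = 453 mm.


rho = As / (b * d)
= 2133 / (435 * 453)
= 0.0108

0.0108


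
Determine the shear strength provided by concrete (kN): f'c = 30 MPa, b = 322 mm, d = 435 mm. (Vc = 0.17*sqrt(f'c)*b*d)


Vc = 0.17 * sqrt(30) * 322 * 435 / 1000
= 130.42 kN

130.42


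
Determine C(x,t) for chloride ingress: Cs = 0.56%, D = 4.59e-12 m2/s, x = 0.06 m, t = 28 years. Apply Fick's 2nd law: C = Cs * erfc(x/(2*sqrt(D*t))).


t_seconds = 28 * 365.25 * 24 * 3600 = 883612800.0 s
arg = 0.06 / (2 * sqrt(4.59e-12 * 883612800.0))
= 0.4711
erfc(0.4711) = 0.5053
C = 0.56 * 0.5053 = 0.283%

0.283


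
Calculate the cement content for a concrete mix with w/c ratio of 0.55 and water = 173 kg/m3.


Cement = water / (w/c)
= 173 / 0.55
= 314.5 kg/m3

314.5


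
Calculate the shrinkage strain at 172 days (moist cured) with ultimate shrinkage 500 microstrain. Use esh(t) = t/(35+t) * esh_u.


esh(172) = 172 / (35 + 172) * 500
= 172 / 207 * 500
= 415.5 microstrain

415.5


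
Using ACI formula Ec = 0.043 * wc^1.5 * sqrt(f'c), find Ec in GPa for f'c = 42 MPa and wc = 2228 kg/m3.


Ec = 0.043 * 2228^1.5 * sqrt(42) / 1000
= 29.31 GPa

29.31


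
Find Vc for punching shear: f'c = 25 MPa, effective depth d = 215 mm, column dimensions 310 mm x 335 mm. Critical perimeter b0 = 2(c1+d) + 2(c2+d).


b0 = 2*(310 + 215) + 2*(335 + 215) = 2150 mm
Vc = 0.33 * sqrt(25) * 2150 * 215 / 1000
= 762.71 kN

762.71


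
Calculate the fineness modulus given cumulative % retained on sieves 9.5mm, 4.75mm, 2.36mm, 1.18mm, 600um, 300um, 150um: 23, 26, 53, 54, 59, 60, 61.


FM = sum(cumulative % retained) / 100
= 336 / 100
= 3.36

3.36


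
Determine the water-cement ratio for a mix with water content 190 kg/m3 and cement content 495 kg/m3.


w/c = water / cement
w/c = 190 / 495 = 0.384

0.384


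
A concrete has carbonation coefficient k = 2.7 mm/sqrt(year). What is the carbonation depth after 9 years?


depth = k * sqrt(t)
= 2.7 * sqrt(9)
= 8.1 mm

8.1


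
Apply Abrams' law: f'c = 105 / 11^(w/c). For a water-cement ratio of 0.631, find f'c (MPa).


f'c = 105 / 11^0.631
= 105 / 4.541
= 23.12 MPa

23.12


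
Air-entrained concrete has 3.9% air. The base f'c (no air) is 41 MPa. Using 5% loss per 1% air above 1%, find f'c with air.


Strength loss = (3.9 - 1) * 5 = 14.5%
f'c = 41 * (1 - 14.5/100)
= 35.05 MPa

35.05


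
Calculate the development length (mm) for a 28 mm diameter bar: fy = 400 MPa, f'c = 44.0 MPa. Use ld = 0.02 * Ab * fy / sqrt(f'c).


Ab = pi * 28^2 / 4 = 615.752 mm2
ld = 0.02 * 615.752 * 400 / sqrt(44.0)
= 742.6 mm

742.6


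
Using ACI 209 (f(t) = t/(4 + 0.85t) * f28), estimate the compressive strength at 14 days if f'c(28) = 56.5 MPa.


f(14) = 14 / (4 + 0.85 * 14) * 56.5
= 14 / 15.9 * 56.5
= 49.75 MPa

49.75


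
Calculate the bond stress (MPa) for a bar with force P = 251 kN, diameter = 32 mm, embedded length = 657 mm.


u = P / (pi * db * ld)
= 251 * 1000 / (pi * 32 * 657)
= 3.8 MPa

3.8


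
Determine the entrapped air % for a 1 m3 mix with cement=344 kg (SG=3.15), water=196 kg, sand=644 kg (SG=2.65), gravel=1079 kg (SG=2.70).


Vol cement = 344 / (3.15 * 1000) = 0.109206 m3
Vol water = 196 / 1000 = 0.196 m3
Vol sand = 644 / (2.65 * 1000) = 0.243019 m3
Vol gravel = 1079 / (2.70 * 1000) = 0.39963 m3
Total solid + water volume = 0.947855 m3
Air = (1 - 0.947855) * 100 = 5.21%

5.21


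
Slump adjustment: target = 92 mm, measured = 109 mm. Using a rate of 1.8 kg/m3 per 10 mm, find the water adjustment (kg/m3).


Difference = 92 - 109 = -17 mm
Water adjustment = -17 * 1.8 / 10 = -3.1 kg/m3

-3.1


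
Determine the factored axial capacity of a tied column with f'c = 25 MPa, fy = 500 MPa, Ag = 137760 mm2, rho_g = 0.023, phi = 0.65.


Ast = rho * Ag = 0.023 * 137760 = 3168.48 mm2
phi*Pn = 0.65 * 0.80 * (0.85 * 25 * (137760 - 3168.48) + 500 * 3168.48) / 1000
= 2311.04 kN

2311.04


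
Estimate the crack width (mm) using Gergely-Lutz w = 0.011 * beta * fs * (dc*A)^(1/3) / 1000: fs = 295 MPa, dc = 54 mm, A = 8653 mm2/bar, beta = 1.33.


w = 0.011 * beta * fs * (dc * A)^(1/3) / 1000
= 0.011 * 1.33 * 295 * (54 * 8653)^(1/3) / 1000
= 0.335 mm

0.335


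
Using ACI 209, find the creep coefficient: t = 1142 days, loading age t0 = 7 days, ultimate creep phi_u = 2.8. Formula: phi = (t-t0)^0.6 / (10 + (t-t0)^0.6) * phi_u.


dt = 1142 - 7 = 1135
phi = 1135^0.6 / (10 + 1135^0.6) * 2.8
= 2.441

2.441


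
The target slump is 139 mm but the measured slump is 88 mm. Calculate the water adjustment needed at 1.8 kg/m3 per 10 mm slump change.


Difference = 139 - 88 = 51 mm
Water adjustment = 51 * 1.8 / 10 = 9.2 kg/m3

9.2


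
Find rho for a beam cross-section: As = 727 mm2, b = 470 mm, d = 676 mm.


rho = As / (b * d)
= 727 / (470 * 676)
= 0.0023

0.0023


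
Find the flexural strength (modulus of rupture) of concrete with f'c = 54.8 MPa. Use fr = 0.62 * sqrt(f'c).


fr = 0.62 * sqrt(54.8)
= 4.59 MPa

4.59


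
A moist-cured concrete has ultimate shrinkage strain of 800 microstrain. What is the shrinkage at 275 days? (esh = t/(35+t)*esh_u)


esh(275) = 275 / (35 + 275) * 800
= 275 / 310 * 800
= 709.7 microstrain

709.7


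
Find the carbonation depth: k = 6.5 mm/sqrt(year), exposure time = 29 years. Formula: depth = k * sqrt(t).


depth = k * sqrt(t)
= 6.5 * sqrt(29)
= 35.0 mm

35.0


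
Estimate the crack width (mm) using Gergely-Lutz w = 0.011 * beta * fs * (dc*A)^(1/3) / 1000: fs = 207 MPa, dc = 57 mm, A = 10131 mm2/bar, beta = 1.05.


w = 0.011 * beta * fs * (dc * A)^(1/3) / 1000
= 0.011 * 1.05 * 207 * (57 * 10131)^(1/3) / 1000
= 0.199 mm

0.199


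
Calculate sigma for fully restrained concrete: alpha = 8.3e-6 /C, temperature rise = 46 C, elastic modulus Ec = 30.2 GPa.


sigma = alpha * dT * Ec
= 8.3e-6 * 46 * 30.2 * 1000
= 11.53 MPa

11.53


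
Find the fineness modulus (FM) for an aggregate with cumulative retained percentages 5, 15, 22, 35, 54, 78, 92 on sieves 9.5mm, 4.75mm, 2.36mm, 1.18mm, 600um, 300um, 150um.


FM = sum(cumulative % retained) / 100
= 301 / 100
= 3.01

3.01


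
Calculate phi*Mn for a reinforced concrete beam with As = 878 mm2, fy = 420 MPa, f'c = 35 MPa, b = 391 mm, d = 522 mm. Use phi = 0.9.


a = As * fy / (0.85 * f'c * b)
= 878 * 420 / (0.85 * 35 * 391)
= 31.7015 mm
Mn = As * fy * (d - a/2) / 10^6
= 186.6476 kN-m
phi*Mn = 0.9 * 186.6476 = 167.98 kN-m

167.98


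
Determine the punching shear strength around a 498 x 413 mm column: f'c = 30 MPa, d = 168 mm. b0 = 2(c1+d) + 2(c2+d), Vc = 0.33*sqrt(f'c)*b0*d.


b0 = 2*(498 + 168) + 2*(413 + 168) = 2494 mm
Vc = 0.33 * sqrt(30) * 2494 * 168 / 1000
= 757.32 kN

757.32


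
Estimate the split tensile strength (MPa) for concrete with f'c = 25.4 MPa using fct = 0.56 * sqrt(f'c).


fct = 0.56 * sqrt(25.4)
= 0.56 * 5.04
= 2.822 MPa

2.822


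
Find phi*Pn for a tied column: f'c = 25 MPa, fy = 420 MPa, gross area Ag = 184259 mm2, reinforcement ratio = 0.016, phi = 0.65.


Ast = rho * Ag = 0.016 * 184259 = 2948.144 mm2
phi*Pn = 0.65 * 0.80 * (0.85 * 25 * (184259 - 2948.144) + 420 * 2948.144) / 1000
= 2647.36 kN

2647.36


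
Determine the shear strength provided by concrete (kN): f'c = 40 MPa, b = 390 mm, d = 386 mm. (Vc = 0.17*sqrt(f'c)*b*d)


Vc = 0.17 * sqrt(40) * 390 * 386 / 1000
= 161.86 kN

161.86


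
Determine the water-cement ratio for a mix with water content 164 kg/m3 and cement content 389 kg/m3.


w/c = water / cement
w/c = 164 / 389 = 0.422

0.422


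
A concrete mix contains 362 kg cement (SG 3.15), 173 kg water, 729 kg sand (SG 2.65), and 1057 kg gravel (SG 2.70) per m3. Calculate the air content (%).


Vol cement = 362 / (3.15 * 1000) = 0.114921 m3
Vol water = 173 / 1000 = 0.173 m3
Vol sand = 729 / (2.65 * 1000) = 0.275094 m3
Vol gravel = 1057 / (2.70 * 1000) = 0.391481 m3
Total solid + water volume = 0.954496 m3
Air = (1 - 0.954496) * 100 = 4.55%

4.55


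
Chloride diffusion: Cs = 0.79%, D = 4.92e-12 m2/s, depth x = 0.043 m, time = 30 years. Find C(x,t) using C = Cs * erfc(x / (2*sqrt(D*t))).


t_seconds = 30 * 365.25 * 24 * 3600 = 946728000.0 s
arg = 0.043 / (2 * sqrt(4.92e-12 * 946728000.0))
= 0.315
erfc(0.315) = 0.656
C = 0.79 * 0.656 = 0.5182%

0.5182


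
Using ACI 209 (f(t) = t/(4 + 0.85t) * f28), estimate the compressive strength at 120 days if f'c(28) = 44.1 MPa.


f(120) = 120 / (4 + 0.85 * 120) * 44.1
= 120 / 106.0 * 44.1
= 49.92 MPa

49.92


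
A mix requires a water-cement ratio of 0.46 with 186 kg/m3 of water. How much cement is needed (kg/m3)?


Cement = water / (w/c)
= 186 / 0.46
= 404.3 kg/m3

404.3


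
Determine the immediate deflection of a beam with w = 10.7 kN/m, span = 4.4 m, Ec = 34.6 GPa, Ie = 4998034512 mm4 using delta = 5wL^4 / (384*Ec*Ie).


Convert: L = 4.4 m = 4400 mm, Ec = 34.6 GPa = 34600 MPa
delta = 5 * 10.7 * 4400^4 / (384 * 34600 * 4998034512)
= 0.3 mm

0.3


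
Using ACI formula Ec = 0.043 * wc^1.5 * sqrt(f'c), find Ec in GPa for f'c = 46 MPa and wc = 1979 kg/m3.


Ec = 0.043 * 1979^1.5 * sqrt(46) / 1000
= 25.68 GPa

25.68


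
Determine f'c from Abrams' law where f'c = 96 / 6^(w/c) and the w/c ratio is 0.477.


f'c = 96 / 6^0.477
= 96 / 2.351
= 40.84 MPa

40.84


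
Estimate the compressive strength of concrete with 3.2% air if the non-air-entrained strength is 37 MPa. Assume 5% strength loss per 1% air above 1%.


Strength loss = (3.2 - 1) * 5 = 11.0%
f'c = 37 * (1 - 11.0/100)
= 32.93 MPa

32.93


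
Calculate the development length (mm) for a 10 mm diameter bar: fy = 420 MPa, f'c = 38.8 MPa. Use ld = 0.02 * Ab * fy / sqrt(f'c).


Ab = pi * 10^2 / 4 = 78.54 mm2
ld = 0.02 * 78.54 * 420 / sqrt(38.8)
= 105.9 mm

105.9


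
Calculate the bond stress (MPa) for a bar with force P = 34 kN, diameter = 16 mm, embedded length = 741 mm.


u = P / (pi * db * ld)
= 34 * 1000 / (pi * 16 * 741)
= 0.913 MPa

0.913


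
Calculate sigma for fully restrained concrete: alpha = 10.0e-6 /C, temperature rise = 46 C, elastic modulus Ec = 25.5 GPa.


sigma = alpha * dT * Ec
= 10.0e-6 * 46 * 25.5 * 1000
= 11.73 MPa

11.73


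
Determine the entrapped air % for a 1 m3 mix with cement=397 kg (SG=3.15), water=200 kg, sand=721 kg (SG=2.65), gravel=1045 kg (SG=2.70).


Vol cement = 397 / (3.15 * 1000) = 0.126032 m3
Vol water = 200 / 1000 = 0.2 m3
Vol sand = 721 / (2.65 * 1000) = 0.272075 m3
Vol gravel = 1045 / (2.70 * 1000) = 0.387037 m3
Total solid + water volume = 0.985144 m3
Air = (1 - 0.985144) * 100 = 1.49%

1.49


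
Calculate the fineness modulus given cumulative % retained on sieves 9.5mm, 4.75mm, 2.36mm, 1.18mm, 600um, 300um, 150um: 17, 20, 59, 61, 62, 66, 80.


FM = sum(cumulative % retained) / 100
= 365 / 100
= 3.65

3.65


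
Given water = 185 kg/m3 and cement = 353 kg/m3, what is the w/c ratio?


w/c = water / cement
w/c = 185 / 353 = 0.524

0.524


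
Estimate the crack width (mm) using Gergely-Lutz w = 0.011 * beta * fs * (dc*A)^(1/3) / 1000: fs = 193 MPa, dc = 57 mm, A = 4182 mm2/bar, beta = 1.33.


w = 0.011 * beta * fs * (dc * A)^(1/3) / 1000
= 0.011 * 1.33 * 193 * (57 * 4182)^(1/3) / 1000
= 0.175 mm

0.175


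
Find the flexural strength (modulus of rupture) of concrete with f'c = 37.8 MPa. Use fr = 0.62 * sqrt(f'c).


fr = 0.62 * sqrt(37.8)
= 3.812 MPa

3.812


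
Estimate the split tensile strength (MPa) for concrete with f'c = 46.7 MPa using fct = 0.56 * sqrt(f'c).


fct = 0.56 * sqrt(46.7)
= 0.56 * 6.834
= 3.827 MPa

3.827


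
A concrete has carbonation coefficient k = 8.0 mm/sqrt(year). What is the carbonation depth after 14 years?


depth = k * sqrt(t)
= 8.0 * sqrt(14)
= 29.93 mm

29.93


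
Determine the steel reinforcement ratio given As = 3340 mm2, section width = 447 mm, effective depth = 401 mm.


rho = As / (b * d)
= 3340 / (447 * 401)
= 0.0186

0.0186


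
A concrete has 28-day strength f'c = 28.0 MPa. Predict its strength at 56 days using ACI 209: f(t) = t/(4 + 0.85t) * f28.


f(56) = 56 / (4 + 0.85 * 56) * 28.0
= 56 / 51.6 * 28.0
= 30.39 MPa

30.39


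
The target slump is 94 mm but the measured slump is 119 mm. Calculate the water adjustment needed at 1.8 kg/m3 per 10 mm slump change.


Difference = 94 - 119 = -25 mm
Water adjustment = -25 * 1.8 / 10 = -4.5 kg/m3

-4.5


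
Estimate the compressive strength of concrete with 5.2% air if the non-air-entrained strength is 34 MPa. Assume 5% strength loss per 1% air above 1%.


Strength loss = (5.2 - 1) * 5 = 21.0%
f'c = 34 * (1 - 21.0/100)
= 26.86 MPa

26.86


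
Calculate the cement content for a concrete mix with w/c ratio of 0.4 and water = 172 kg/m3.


Cement = water / (w/c)
= 172 / 0.4
= 430.0 kg/m3

430.0


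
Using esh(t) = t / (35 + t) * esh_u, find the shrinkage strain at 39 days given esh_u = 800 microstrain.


esh(39) = 39 / (35 + 39) * 800
= 39 / 74 * 800
= 421.6 microstrain

421.6


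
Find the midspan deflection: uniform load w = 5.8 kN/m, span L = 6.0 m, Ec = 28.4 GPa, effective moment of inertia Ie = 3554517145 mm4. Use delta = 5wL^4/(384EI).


Convert: L = 6.0 m = 6000 mm, Ec = 28.4 GPa = 28400 MPa
delta = 5 * 5.8 * 6000^4 / (384 * 28400 * 3554517145)
= 0.97 mm

0.97


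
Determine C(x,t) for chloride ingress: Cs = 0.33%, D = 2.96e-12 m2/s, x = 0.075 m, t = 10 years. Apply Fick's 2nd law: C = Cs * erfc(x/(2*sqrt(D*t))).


t_seconds = 10 * 365.25 * 24 * 3600 = 315576000.0 s
arg = 0.075 / (2 * sqrt(2.96e-12 * 315576000.0))
= 1.227
erfc(1.227) = 0.0827
C = 0.33 * 0.0827 = 0.0273%

0.0273


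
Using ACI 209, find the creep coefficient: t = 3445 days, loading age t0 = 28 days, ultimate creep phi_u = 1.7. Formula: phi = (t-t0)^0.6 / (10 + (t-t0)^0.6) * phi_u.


dt = 3445 - 28 = 3417
phi = 3417^0.6 / (10 + 3417^0.6) * 1.7
= 1.58

1.58


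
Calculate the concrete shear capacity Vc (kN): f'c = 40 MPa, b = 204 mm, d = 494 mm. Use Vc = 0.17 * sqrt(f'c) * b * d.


Vc = 0.17 * sqrt(40) * 204 * 494 / 1000
= 108.35 kN

108.35


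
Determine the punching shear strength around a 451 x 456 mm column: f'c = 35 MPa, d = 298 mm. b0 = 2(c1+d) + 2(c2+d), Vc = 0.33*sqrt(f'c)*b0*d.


b0 = 2*(451 + 298) + 2*(456 + 298) = 3006 mm
Vc = 0.33 * sqrt(35) * 3006 * 298 / 1000
= 1748.85 kN

1748.85


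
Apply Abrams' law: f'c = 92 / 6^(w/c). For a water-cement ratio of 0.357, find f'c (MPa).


f'c = 92 / 6^0.357
= 92 / 1.896
= 48.53 MPa

48.53


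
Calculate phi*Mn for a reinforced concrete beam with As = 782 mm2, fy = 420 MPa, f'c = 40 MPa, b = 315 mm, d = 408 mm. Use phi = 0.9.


a = As * fy / (0.85 * f'c * b)
= 782 * 420 / (0.85 * 40 * 315)
= 30.6667 mm
Mn = As * fy * (d - a/2) / 10^6
= 128.9674 kN-m
phi*Mn = 0.9 * 128.9674 = 116.07 kN-m

116.07


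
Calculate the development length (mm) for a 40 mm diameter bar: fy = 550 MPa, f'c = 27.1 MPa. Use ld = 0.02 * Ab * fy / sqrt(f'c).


Ab = pi * 40^2 / 4 = 1256.637 mm2
ld = 0.02 * 1256.637 * 550 / sqrt(27.1)
= 2655.3 mm

2655.3


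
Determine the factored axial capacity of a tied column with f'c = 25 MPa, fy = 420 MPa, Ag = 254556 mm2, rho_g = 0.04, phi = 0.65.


Ast = rho * Ag = 0.04 * 254556 = 10182.24 mm2
phi*Pn = 0.65 * 0.80 * (0.85 * 25 * (254556 - 10182.24) + 420 * 10182.24) / 1000
= 4924.13 kN

4924.13


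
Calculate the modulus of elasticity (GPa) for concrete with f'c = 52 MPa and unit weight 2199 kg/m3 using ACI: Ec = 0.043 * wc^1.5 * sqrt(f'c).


Ec = 0.043 * 2199^1.5 * sqrt(52) / 1000
= 31.97 GPa

31.97


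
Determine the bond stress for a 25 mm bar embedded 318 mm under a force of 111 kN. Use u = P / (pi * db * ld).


u = P / (pi * db * ld)
= 111 * 1000 / (pi * 25 * 318)
= 4.444 MPa

4.444


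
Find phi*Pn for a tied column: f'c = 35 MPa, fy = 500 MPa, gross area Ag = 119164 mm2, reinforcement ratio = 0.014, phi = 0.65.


Ast = rho * Ag = 0.014 * 119164 = 1668.296 mm2
phi*Pn = 0.65 * 0.80 * (0.85 * 35 * (119164 - 1668.296) + 500 * 1668.296) / 1000
= 2251.42 kN

2251.42


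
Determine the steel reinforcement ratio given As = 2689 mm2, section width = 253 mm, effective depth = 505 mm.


rho = As / (b * d)
= 2689 / (253 * 505)
= 0.021

0.021


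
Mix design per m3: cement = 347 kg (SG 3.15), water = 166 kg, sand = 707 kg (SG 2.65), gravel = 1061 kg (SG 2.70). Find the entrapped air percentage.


Vol cement = 347 / (3.15 * 1000) = 0.110159 m3
Vol water = 166 / 1000 = 0.166 m3
Vol sand = 707 / (2.65 * 1000) = 0.266792 m3
Vol gravel = 1061 / (2.70 * 1000) = 0.392963 m3
Total solid + water volume = 0.935914 m3
Air = (1 - 0.935914) * 100 = 6.41%

6.41


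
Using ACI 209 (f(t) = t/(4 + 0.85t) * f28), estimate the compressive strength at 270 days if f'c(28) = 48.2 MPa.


f(270) = 270 / (4 + 0.85 * 270) * 48.2
= 270 / 233.5 * 48.2
= 55.73 MPa

55.73


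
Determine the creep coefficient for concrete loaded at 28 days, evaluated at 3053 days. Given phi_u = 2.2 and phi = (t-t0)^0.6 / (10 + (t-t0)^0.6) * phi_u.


dt = 3053 - 28 = 3025
phi = 3025^0.6 / (10 + 3025^0.6) * 2.2
= 2.034

2.034


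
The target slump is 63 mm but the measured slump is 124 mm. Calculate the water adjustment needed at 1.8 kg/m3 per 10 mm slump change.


Difference = 63 - 124 = -61 mm
Water adjustment = -61 * 1.8 / 10 = -11.0 kg/m3

-11.0


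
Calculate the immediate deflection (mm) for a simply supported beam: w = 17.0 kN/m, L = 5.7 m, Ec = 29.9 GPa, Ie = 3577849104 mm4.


Convert: L = 5.7 m = 5700 mm, Ec = 29.9 GPa = 29900 MPa
delta = 5 * 17.0 * 5700^4 / (384 * 29900 * 3577849104)
= 2.18 mm

2.18


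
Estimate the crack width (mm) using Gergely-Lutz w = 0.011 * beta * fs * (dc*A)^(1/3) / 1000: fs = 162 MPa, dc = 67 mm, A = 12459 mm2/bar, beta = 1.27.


w = 0.011 * beta * fs * (dc * A)^(1/3) / 1000
= 0.011 * 1.27 * 162 * (67 * 12459)^(1/3) / 1000
= 0.213 mm

0.213


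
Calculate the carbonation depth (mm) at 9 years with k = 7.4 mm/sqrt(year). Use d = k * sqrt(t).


depth = k * sqrt(t)
= 7.4 * sqrt(9)
= 22.2 mm

22.2


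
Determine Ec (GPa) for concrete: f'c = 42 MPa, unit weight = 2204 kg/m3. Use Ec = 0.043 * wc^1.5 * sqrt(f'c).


Ec = 0.043 * 2204^1.5 * sqrt(42) / 1000
= 28.83 GPa

28.83


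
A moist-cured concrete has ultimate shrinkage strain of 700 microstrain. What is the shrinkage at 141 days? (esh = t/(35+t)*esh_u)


esh(141) = 141 / (35 + 141) * 700
= 141 / 176 * 700
= 560.8 microstrain

560.8


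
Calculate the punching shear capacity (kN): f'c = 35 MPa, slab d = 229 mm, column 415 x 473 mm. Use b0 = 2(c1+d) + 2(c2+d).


b0 = 2*(415 + 229) + 2*(473 + 229) = 2692 mm
Vc = 0.33 * sqrt(35) * 2692 * 229 / 1000
= 1203.53 kN

1203.53


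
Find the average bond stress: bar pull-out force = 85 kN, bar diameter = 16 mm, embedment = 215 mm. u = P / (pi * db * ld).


u = P / (pi * db * ld)
= 85 * 1000 / (pi * 16 * 215)
= 7.865 MPa

7.865


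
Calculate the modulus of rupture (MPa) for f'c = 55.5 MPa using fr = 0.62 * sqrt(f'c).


fr = 0.62 * sqrt(55.5)
= 4.619 MPa

4.619


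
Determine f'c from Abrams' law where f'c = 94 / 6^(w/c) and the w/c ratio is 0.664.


f'c = 94 / 6^0.664
= 94 / 3.286
= 28.6 MPa

28.6


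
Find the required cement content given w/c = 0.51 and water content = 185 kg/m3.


Cement = water / (w/c)
= 185 / 0.51
= 362.7 kg/m3

362.7


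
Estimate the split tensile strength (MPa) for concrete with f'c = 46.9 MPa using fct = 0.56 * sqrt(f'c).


fct = 0.56 * sqrt(46.9)
= 0.56 * 6.848
= 3.835 MPa

3.835


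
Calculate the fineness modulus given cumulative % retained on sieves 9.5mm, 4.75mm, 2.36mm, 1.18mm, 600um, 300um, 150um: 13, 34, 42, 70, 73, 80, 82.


FM = sum(cumulative % retained) / 100
= 394 / 100
= 3.94

3.94


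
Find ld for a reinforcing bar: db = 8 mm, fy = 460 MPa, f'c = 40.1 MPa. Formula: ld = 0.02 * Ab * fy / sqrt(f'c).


Ab = pi * 8^2 / 4 = 50.265 mm2
ld = 0.02 * 50.265 * 460 / sqrt(40.1)
= 73.0 mm

73.0


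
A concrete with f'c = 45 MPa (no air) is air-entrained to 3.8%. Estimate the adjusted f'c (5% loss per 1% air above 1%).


Strength loss = (3.8 - 1) * 5 = 14.0%
f'c = 45 * (1 - 14.0/100)
= 38.7 MPa

38.7
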